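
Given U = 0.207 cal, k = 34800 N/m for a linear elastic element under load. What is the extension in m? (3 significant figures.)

Rearranging U = ½k·x² for x: x = √(2U/k).
U = 0.207 cal = 0.8661 J; k = 34800 N/m.
x = 0.007055 m

0.00706 m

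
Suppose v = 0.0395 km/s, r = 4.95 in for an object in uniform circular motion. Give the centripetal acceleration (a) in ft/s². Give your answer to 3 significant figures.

Directly: a = v²/r.
v = 0.0395 km/s = 39.50 m/s; r = 4.95 in = 0.1257 m.
a = 12410 m/s²
12410 m/s² × (1 ft/s² / 0.3048 m/s²) = 40714 ft/s²

40700 ft/s²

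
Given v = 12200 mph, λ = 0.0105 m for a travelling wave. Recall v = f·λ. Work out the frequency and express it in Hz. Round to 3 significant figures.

Solving v = f·λ for f: f = v/λ.
v = 12200 mph = 5454 m/s; λ = 0.0105 m.
f = 5.194×10^5 Hz

5.19×10^5 Hz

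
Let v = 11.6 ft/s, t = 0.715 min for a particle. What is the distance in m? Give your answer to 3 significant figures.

152 m

Rearranging v = d/t for d: d = v·t.
v = 11.6 ft/s = 3.536 m/s; t = 0.715 min = 42.90 s.
d = 151.7 m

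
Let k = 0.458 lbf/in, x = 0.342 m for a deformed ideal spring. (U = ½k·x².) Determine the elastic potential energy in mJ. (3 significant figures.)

U is given directly by: U = ½kx².
k = 0.458 lbf/in = 80.21 N/m; x = 0.342 m.
U = 4.691 J
4.691 J × (1 mJ / 0.001000 J) = 4691 mJ

4690 mJ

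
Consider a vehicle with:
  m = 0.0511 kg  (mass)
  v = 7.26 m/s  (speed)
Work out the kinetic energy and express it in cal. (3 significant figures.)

0.322 cal

KE is given directly by: KE = ½mv².
m = 0.0511 kg; v = 7.26 m/s.
KE = 1.347 J
1.347 J × (1 cal / 4.184 J) = 0.3219 cal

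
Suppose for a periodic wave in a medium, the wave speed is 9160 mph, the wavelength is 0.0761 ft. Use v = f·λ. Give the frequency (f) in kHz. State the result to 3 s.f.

177 kHz

Rearranging v = f·λ for f: f = v/λ.
v = 9160 mph = 4095 m/s; λ = 0.0761 ft = 0.02320 m.
f = 1.765×10^5 Hz
1.765×10^5 Hz × (1 kHz / 1000 Hz) = 176.5 kHz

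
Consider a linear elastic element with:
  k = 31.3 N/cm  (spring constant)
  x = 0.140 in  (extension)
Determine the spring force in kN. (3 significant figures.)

0.0111 kN

From Hooke's law: F = kx.
k = 31.3 N/cm = 3130 N/m; x = 0.140 in = 0.003556 m.
F = 11.13 N
11.13 N × (1 kN / 1000 N) = 0.01113 kN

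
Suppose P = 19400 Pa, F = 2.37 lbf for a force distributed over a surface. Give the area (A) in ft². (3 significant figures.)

Rearranging: A = F/P.
P = 19400 Pa; F = 2.37 lbf = 10.54 N.
A = 5.434×10^-4 m²
5.434×10^-4 m² × (1 ft² / 0.09290 m²) = 0.005849 ft²

0.00585 ft²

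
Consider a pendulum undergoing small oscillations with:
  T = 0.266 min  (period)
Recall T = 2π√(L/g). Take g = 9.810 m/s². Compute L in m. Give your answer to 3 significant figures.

Solving T = 2π√(L/g) for L: L = g·(T/2π)².
T = 0.266 min = 15.96 s; g = 9.810 m/s².
L = 63.30 m

63.3 m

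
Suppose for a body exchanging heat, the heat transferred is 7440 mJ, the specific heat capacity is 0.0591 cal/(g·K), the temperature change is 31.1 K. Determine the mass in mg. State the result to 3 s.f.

967 mg

Rearranging: m = Q/(c·ΔT).
Q = 7440 mJ = 7.440 J; c = 0.0591 cal/(g·K) = 247.3 J/(kg·K); ΔT = 31.1 K.
m = 9.675×10^-4 kg
9.675×10^-4 kg × (1 mg / 1.000×10^-6 kg) = 967.5 mg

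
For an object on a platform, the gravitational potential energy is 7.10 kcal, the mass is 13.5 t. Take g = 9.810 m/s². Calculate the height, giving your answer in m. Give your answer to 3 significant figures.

0.224 m

Rearranging: h = PE/(m·g).
PE = 7.10 kcal = 29706 J; m = 13.5 t = 13500 kg; g = 9.810 m/s².
h = 0.2243 m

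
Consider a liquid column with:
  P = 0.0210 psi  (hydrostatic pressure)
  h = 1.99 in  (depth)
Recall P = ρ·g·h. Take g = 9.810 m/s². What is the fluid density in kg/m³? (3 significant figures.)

Rearranging: ρ = P/(g·h).
P = 0.0210 psi = 144.8 Pa; h = 1.99 in = 0.05055 m; g = 9.810 m/s².
ρ = 292.0 kg/m³

292 kg/m³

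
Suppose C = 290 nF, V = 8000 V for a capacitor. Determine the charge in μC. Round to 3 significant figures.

Rearranging C = Q/V for Q: Q = CV.
C = 290 nF = 2.900×10^-7 F; V = 8000 V.
Q = 0.002320 C
0.002320 C × (1 μC / 1.000×10^-6 C) = 2320 μC

2320 μC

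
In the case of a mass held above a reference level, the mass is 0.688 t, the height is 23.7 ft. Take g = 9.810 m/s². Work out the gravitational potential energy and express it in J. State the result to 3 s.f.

48800 J

Directly: PE = mgh.
m = 0.688 t = 688.0 kg; h = 23.7 ft = 7.224 m; g = 9.810 m/s².
PE = 48755 J  (the unit combination reduces to kg·m²/s² = J)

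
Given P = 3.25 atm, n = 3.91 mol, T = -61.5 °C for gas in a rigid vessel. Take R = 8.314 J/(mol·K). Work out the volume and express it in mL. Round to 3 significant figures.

20900 mL

From the ideal-gas law: V = nRT/P.
P = 3.25 atm = 3.293×10^5 Pa; n = 3.91 mol; T = -61.5 °C = 211.6 K; R = 8.314 J/(mol·K).
V = 0.02089 m³
0.02089 m³ × (1 mL / 1.000×10^-6 m³) = 20893 mL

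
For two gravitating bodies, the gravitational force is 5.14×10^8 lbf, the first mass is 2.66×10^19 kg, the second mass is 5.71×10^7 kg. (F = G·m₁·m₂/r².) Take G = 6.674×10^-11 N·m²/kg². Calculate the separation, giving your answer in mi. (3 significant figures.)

4.14 mi

From Newton's law of gravitation: r = √(G·m₁m₂/F).
F = 5.14×10^8 lbf = 2.286×10^9 N; m₁ = 2.66×10^19 kg; m₂ = 5.71×10^7 kg; G = 6.674×10^-11 N·m²/kg².
r = 6659 m
6659 m × (1 mi / 1609 m) = 4.137 mi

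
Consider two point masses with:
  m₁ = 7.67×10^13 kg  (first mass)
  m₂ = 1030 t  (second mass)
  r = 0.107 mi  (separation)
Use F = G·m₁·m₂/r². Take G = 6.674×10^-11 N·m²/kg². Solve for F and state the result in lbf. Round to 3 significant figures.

40000 lbf

From Newton's law of gravitation: F = Gm₁m₂/r².
m₁ = 7.67×10^13 kg; m₂ = 1030 t = 1.030×10^6 kg; r = 0.107 mi = 172.2 m; G = 6.674×10^-11 N·m²/kg².
F = 1.778×10^5 N
1.778×10^5 N × (1 lbf / 4.448 N) = 39973 lbf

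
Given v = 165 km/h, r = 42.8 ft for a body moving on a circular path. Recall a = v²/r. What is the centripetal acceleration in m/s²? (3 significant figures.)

a is given directly by: a = v²/r.
v = 165 km/h = 45.83 m/s; r = 42.8 ft = 13.05 m.
a = 161.0 m/s²

161 m/s²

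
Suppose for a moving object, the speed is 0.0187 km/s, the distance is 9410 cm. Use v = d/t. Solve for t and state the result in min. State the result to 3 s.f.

0.0839 min

Solving v = d/t for t: t = d/v.
v = 0.0187 km/s = 18.70 m/s; d = 9410 cm = 94.10 m.
t = 5.032 s
5.032 s × (1 min / 60.00 s) = 0.08387 min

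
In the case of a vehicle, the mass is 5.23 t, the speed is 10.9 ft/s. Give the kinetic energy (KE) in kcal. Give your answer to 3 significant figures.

6.90 kcal

Directly: KE = ½mv².
m = 5.23 t = 5230 kg; v = 10.9 ft/s = 3.322 m/s.
KE = 28864 J
28864 J × (1 kcal / 4184 J) = 6.899 kcal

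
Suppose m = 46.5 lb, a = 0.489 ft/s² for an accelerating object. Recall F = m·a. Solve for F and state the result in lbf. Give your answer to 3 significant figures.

From Newton's second law: F = m·a.
m = 46.5 lb = 21.09 kg; a = 0.489 ft/s² = 0.1490 m/s².
F = 3.144 N
3.144 N × (1 lbf / 4.448 N) = 0.7067 lbf

0.707 lbf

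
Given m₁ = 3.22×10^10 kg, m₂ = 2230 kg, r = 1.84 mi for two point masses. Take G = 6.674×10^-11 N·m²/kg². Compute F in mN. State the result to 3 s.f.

From Newton's law of gravitation: F = Gm₁m₂/r².
m₁ = 3.22×10^10 kg; m₂ = 2230 kg; r = 1.84 mi = 2961 m; G = 6.674×10^-11 N·m²/kg².
F = 5.465×10^-4 N
5.465×10^-4 N × (1 mN / 0.001000 N) = 0.5465 mN

0.547 mN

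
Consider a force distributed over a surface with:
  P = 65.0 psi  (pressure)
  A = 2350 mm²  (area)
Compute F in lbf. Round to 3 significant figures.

Rearranging P = F/A for F: F = P·A.
P = 65.0 psi = 4.482×10^5 Pa; A = 2350 mm² = 0.002350 m².
F = 1053 N
1053 N × (1 lbf / 4.448 N) = 236.8 lbf

237 lbf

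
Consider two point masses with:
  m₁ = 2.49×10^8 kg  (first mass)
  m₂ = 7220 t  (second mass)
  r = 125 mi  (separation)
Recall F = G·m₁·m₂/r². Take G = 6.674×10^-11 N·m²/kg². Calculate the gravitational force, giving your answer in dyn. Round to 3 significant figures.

Directly: F = Gm₁m₂/r².
m₁ = 2.49×10^8 kg; m₂ = 7220 t = 7.220×10^6 kg; r = 125 mi = 2.012×10^5 m; G = 6.674×10^-11 N·m²/kg².
F = 2.965×10^-6 N
2.965×10^-6 N × (1 dyn / 1.000×10^-5 N) = 0.2965 dyn

0.296 dyn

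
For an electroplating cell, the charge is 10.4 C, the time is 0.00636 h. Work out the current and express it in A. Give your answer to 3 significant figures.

0.454 A

Solving q = I·t for I: I = q/t.
q = 10.4 C; t = 0.00636 h = 22.90 s.
I = 0.4542 A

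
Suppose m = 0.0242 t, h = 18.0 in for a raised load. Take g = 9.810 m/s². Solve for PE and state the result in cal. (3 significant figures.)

Directly: PE = mgh.
m = 0.0242 t = 24.20 kg; h = 18.0 in = 0.4572 m; g = 9.810 m/s².
PE = 108.5 J  (the unit combination reduces to kg·m²/s² = J)
108.5 J × (1 cal / 4.184 J) = 25.94 cal

25.9 cal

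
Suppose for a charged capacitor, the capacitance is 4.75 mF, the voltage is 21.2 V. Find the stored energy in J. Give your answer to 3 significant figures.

1.07 J

E is given directly by: E = ½CV².
C = 4.75 mF = 0.004750 F; V = 21.2 V.
E = 1.067 J  (the unit combination reduces to kg·m²/s² = J)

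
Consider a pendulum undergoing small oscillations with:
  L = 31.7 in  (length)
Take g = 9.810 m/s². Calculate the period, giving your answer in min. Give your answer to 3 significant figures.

0.0300 min

Directly: T = 2π√(L/g).
L = 31.7 in = 0.8052 m; g = 9.810 m/s².
T = 1.800 s
1.800 s × (1 min / 60.00 s) = 0.03000 min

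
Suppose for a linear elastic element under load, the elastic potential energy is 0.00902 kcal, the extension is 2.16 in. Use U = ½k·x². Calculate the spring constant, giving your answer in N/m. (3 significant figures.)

25100 N/m

Solving U = ½k·x² for k: k = 2U/x².
U = 0.00902 kcal = 37.74 J; x = 2.16 in = 0.05486 m.
k = 25076 N/m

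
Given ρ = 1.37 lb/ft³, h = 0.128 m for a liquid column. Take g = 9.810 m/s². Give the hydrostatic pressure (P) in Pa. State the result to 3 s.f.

Directly: P = ρgh.
ρ = 1.37 lb/ft³ = 21.95 kg/m³; h = 0.128 m; g = 9.810 m/s².
P = 27.56 Pa

27.6 Pa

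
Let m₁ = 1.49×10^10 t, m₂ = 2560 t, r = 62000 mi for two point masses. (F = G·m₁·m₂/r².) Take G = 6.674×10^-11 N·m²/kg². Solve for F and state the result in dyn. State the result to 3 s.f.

0.0256 dyn

From Newton's law of gravitation: F = Gm₁m₂/r².
m₁ = 1.49×10^10 t = 1.490×10^13 kg; m₂ = 2560 t = 2.560×10^6 kg; r = 62000 mi = 9.978×10^7 m; G = 6.674×10^-11 N·m²/kg².
F = 2.557×10^-7 N  (the unit combination reduces to kg·m/s² = N)
2.557×10^-7 N × (1 dyn / 1.000×10^-5 N) = 0.02557 dyn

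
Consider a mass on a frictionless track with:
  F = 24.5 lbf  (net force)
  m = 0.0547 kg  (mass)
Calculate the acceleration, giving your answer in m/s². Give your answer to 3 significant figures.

1990 m/s²

From Newton's second law: a = F/m.
F = 24.5 lbf = 109.0 N; m = 0.0547 kg.
a = 1992 m/s²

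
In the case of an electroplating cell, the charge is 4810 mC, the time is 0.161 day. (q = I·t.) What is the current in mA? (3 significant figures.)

0.346 mA

Rearranging: I = q/t.
q = 4810 mC = 4.810 C; t = 0.161 day = 13910 s.
I = 3.458×10^-4 A
3.458×10^-4 A × (1 mA / 0.001000 A) = 0.3458 mA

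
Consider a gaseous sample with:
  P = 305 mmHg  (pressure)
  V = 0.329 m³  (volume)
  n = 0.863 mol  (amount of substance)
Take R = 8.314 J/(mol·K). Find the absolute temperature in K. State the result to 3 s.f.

1860 K

From the ideal-gas law: T = PV/(nR).
P = 305 mmHg = 40663 Pa; V = 0.329 m³; n = 0.863 mol; R = 8.314 J/(mol·K).
T = 1865 K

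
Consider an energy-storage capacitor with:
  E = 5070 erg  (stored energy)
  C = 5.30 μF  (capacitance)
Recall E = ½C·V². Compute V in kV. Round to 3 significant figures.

0.0138 kV

Rearranging E = ½C·V² for V: V = √(2E/C).
E = 5070 erg = 5.070×10^-4 J; C = 5.30 μF = 5.300×10^-6 F.
V = 13.83 V  (the unit combination reduces to kg·m²/(A·s³) = V)
13.83 V × (1 kV / 1000 V) = 0.01383 kV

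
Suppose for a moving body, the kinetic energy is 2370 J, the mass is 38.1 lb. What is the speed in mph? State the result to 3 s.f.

Rearranging: v = √(2·KE/m).
KE = 2370 J; m = 38.1 lb = 17.28 kg.
v = 16.56 m/s
16.56 m/s × (1 mph / 0.4470 m/s) = 37.05 mph

37.0 mph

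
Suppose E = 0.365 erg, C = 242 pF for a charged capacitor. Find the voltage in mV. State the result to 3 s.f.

17400 mV

Rearranging E = ½C·V² for V: V = √(2E/C).
E = 0.365 erg = 3.650×10^-8 J; C = 242 pF = 2.420×10^-10 F.
V = 17.37 V  (the unit combination reduces to kg·m²/(A·s³) = V)
17.37 V × (1 mV / 0.001000 V) = 17368 mV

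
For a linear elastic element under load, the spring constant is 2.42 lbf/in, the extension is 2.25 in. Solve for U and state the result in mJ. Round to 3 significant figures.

Directly: U = ½kx².
k = 2.42 lbf/in = 423.8 N/m; x = 2.25 in = 0.05715 m.
U = 0.6921 J  (the unit combination reduces to kg·m²/s² = J)
0.6921 J × (1 mJ / 0.001000 J) = 692.1 mJ

692 mJ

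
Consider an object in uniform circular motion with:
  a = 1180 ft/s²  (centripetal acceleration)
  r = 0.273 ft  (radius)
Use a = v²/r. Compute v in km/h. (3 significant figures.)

Solving a = v²/r for v: v = √(a·r).
a = 1180 ft/s² = 359.7 m/s²; r = 0.273 ft = 0.08321 m.
v = 5.471 m/s
5.471 m/s × (1 km/h / 0.2778 m/s) = 19.69 km/h

19.7 km/h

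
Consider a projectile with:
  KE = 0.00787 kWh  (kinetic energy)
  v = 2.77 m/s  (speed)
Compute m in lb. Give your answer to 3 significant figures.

16300 lb

Rearranging: m = 2·KE/v².
KE = 0.00787 kWh = 28332 J; v = 2.77 m/s.
m = 7385 kg
7385 kg × (1 lb / 0.4536 kg) = 16281 lb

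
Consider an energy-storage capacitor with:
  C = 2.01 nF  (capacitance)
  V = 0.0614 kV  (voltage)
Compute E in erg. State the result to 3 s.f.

E is given directly by: E = ½CV².
C = 2.01 nF = 2.010×10^-9 F; V = 0.0614 kV = 61.40 V.
E = 3.789×10^-6 J
3.789×10^-6 J × (1 erg / 1.000×10^-7 J) = 37.89 erg

37.9 erg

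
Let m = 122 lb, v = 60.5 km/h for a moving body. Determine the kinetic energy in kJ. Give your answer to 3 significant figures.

7.81 kJ

Directly: KE = ½mv².
m = 122 lb = 55.34 kg; v = 60.5 km/h = 16.81 m/s.
KE = 7815 J  (the unit combination reduces to kg·m²/s² = J)
7815 J × (1 kJ / 1000 J) = 7.815 kJ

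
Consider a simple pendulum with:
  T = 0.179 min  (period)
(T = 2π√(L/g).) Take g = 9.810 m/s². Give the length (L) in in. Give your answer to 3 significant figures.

1130 in

Solving T = 2π√(L/g) for L: L = g·(T/2π)².
T = 0.179 min = 10.74 s; g = 9.810 m/s².
L = 28.66 m
28.66 m × (1 in / 0.02540 m) = 1128 in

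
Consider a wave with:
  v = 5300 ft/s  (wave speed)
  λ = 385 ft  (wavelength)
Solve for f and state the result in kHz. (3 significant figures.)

Solving v = f·λ for f: f = v/λ.
v = 5300 ft/s = 1615 m/s; λ = 385 ft = 117.3 m.
f = 13.77 Hz
13.77 Hz × (1 kHz / 1000 Hz) = 0.01377 kHz

0.0138 kHz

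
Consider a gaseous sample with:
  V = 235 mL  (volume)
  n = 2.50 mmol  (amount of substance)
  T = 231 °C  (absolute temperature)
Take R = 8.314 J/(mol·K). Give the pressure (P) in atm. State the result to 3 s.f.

0.440 atm

Directly: P = nRT/V.
V = 235 mL = 2.350×10^-4 m³; n = 2.50 mmol = 0.002500 mol; T = 231 °C = 504.1 K; R = 8.314 J/(mol·K).
P = 44590 Pa
44590 Pa × (1 atm / 1.013×10^5 Pa) = 0.4401 atm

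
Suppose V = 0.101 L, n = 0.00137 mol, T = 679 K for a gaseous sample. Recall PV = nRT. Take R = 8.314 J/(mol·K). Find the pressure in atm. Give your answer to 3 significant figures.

0.756 atm

P is given directly by: P = nRT/V.
V = 0.101 L = 1.010×10^-4 m³; n = 0.00137 mol; T = 679 K; R = 8.314 J/(mol·K).
P = 76574 Pa  (the unit combination reduces to kg/(m·s²) = Pa)
76574 Pa × (1 atm / 1.013×10^5 Pa) = 0.7557 atm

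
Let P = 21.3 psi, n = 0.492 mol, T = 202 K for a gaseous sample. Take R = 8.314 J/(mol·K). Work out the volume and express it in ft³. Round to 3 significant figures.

0.199 ft³

From the ideal-gas law: V = nRT/P.
P = 21.3 psi = 1.469×10^5 Pa; n = 0.492 mol; T = 202 K; R = 8.314 J/(mol·K).
V = 0.005626 m³
0.005626 m³ × (1 ft³ / 0.02832 m³) = 0.1987 ft³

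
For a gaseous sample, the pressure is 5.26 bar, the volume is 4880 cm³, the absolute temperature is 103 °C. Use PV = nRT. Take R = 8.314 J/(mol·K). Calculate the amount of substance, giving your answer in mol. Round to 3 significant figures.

Solving PV = nRT for n: n = PV/(RT).
P = 5.26 bar = 5.260×10^5 Pa; V = 4880 cm³ = 0.004880 m³; T = 103 °C = 376.1 K; R = 8.314 J/(mol·K).
n = 0.8208 mol

0.821 mol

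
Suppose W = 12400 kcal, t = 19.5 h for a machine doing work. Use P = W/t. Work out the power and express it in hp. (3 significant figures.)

0.991 hp

Directly: P = W/t.
W = 12400 kcal = 5.188×10^7 J; t = 19.5 h = 70200 s.
P = 739.1 W  (the unit combination reduces to kg·m²/s³ = W)
739.1 W × (1 hp / 745.7 W) = 0.9911 hp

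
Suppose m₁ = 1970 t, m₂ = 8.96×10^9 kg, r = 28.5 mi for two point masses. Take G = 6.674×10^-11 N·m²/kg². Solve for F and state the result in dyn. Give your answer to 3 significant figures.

56.0 dyn

From Newton's law of gravitation: F = Gm₁m₂/r².
m₁ = 1970 t = 1.970×10^6 kg; m₂ = 8.96×10^9 kg; r = 28.5 mi = 45866 m; G = 6.674×10^-11 N·m²/kg².
F = 5.600×10^-4 N
5.600×10^-4 N × (1 dyn / 1.000×10^-5 N) = 56.00 dyn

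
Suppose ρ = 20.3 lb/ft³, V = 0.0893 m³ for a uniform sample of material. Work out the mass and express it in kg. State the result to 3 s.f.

Rearranging: m = ρV.
ρ = 20.3 lb/ft³ = 325.2 kg/m³; V = 0.0893 m³.
m = 29.04 kg

29.0 kg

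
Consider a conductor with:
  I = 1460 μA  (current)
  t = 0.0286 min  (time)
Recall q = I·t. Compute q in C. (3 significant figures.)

0.00251 C

Directly: q = It.
I = 1460 μA = 0.001460 A; t = 0.0286 min = 1.716 s.
q = 0.002505 C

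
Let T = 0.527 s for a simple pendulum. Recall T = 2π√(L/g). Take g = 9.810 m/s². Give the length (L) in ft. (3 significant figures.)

Rearranging: L = g·(T/2π)².
T = 0.527 s; g = 9.810 m/s².
L = 0.06901 m
0.06901 m × (1 ft / 0.3048 m) = 0.2264 ft

0.226 ft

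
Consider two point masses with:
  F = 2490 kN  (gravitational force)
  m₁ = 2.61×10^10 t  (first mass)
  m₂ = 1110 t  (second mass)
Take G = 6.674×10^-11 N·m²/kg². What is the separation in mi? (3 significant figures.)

From Newton's law of gravitation: r = √(G·m₁m₂/F).
F = 2490 kN = 2.490×10^6 N; m₁ = 2.61×10^10 t = 2.610×10^13 kg; m₂ = 1110 t = 1.110×10^6 kg; G = 6.674×10^-11 N·m²/kg².
r = 27.87 m
27.87 m × (1 mi / 1609 m) = 0.01732 mi

0.0173 mi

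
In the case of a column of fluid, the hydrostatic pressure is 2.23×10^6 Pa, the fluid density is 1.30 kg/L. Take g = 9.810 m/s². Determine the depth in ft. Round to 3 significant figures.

Solving P = ρ·g·h for h: h = P/(ρ·g).
P = 2.23×10^6 Pa; ρ = 1.30 kg/L = 1300 kg/m³; g = 9.810 m/s².
h = 174.9 m
174.9 m × (1 ft / 0.3048 m) = 573.7 ft

574 ft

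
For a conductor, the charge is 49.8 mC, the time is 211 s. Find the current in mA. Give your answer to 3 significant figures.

Rearranging: I = q/t.
q = 49.8 mC = 0.04980 C; t = 211 s.
I = 2.360×10^-4 A
2.360×10^-4 A × (1 mA / 0.001000 A) = 0.2360 mA

0.236 mA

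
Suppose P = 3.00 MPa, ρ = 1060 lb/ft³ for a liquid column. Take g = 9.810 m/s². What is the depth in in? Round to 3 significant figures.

Solving P = ρ·g·h for h: h = P/(ρ·g).
P = 3.00 MPa = 3.000×10^6 Pa; ρ = 1060 lb/ft³ = 16980 kg/m³; g = 9.810 m/s².
h = 18.01 m
18.01 m × (1 in / 0.02540 m) = 709.1 in

709 in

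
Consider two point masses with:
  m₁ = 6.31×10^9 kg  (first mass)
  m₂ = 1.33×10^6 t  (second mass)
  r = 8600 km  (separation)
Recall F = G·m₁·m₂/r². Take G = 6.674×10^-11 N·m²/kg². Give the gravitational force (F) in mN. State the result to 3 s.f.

0.00757 mN

F is given directly by: F = Gm₁m₂/r².
m₁ = 6.31×10^9 kg; m₂ = 1.33×10^6 t = 1.330×10^9 kg; r = 8600 km = 8.600×10^6 m; G = 6.674×10^-11 N·m²/kg².
F = 7.573×10^-6 N  (the unit combination reduces to kg·m/s² = N)
7.573×10^-6 N × (1 mN / 0.001000 N) = 0.007573 mN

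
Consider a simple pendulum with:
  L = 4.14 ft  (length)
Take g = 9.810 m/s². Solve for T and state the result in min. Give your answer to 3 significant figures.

0.0376 min

Directly: T = 2π√(L/g).
L = 4.14 ft = 1.262 m; g = 9.810 m/s².
T = 2.253 s
2.253 s × (1 min / 60.00 s) = 0.03756 min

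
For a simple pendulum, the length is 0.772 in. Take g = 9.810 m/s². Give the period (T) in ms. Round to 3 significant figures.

281 ms

T is given directly by: T = 2π√(L/g).
L = 0.772 in = 0.01961 m; g = 9.810 m/s².
T = 0.2809 s
0.2809 s × (1 ms / 0.001000 s) = 280.9 ms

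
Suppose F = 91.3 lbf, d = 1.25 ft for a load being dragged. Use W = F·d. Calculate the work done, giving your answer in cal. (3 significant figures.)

37.0 cal

Directly: W = F·d.
F = 91.3 lbf = 406.1 N; d = 1.25 ft = 0.3810 m.
W = 154.7 J
154.7 J × (1 cal / 4.184 J) = 36.98 cal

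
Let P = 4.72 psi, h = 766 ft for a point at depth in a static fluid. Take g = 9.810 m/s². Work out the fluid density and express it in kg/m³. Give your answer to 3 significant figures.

Rearranging: ρ = P/(g·h).
P = 4.72 psi = 32543 Pa; h = 766 ft = 233.5 m; g = 9.810 m/s².
ρ = 14.21 kg/m³

14.2 kg/m³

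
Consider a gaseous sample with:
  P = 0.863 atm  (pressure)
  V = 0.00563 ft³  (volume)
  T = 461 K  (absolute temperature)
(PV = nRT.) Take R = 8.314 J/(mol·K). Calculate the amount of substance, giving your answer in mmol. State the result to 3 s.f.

3.64 mmol

Rearranging: n = PV/(RT).
P = 0.863 atm = 87443 Pa; V = 0.00563 ft³ = 1.594×10^-4 m³; T = 461 K; R = 8.314 J/(mol·K).
n = 0.003637 mol
0.003637 mol × (1 mmol / 0.001000 mol) = 3.637 mmol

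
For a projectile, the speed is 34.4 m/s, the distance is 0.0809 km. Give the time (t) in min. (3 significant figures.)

Rearranging v = d/t for t: t = d/v.
v = 34.4 m/s; d = 0.0809 km = 80.90 m.
t = 2.352 s
2.352 s × (1 min / 60.00 s) = 0.03920 min

0.0392 min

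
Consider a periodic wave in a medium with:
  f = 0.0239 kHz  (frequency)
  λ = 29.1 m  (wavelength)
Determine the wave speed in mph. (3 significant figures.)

v is given directly by: v = fλ.
f = 0.0239 kHz = 23.90 Hz; λ = 29.1 m.
v = 695.5 m/s
695.5 m/s × (1 mph / 0.4470 m/s) = 1556 mph

1560 mph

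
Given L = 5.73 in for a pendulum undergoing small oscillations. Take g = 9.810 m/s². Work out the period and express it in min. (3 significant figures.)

T is given directly by: T = 2π√(L/g).
L = 5.73 in = 0.1455 m; g = 9.810 m/s².
T = 0.7653 s
0.7653 s × (1 min / 60.00 s) = 0.01276 min

0.0128 min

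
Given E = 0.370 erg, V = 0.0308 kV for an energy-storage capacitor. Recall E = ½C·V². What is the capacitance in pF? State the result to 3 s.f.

Rearranging E = ½C·V² for C: C = 2E/V².
E = 0.370 erg = 3.700×10^-8 J; V = 0.0308 kV = 30.80 V.
C = 7.801×10^-11 F
7.801×10^-11 F × (1 pF / 1.000×10^-12 F) = 78.01 pF

78.0 pF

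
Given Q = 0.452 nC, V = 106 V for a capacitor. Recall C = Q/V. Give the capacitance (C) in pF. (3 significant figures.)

4.26 pF

C is given directly by: C = Q/V.
Q = 0.452 nC = 4.520×10^-10 C; V = 106 V.
C = 4.264×10^-12 F
4.264×10^-12 F × (1 pF / 1.000×10^-12 F) = 4.264 pF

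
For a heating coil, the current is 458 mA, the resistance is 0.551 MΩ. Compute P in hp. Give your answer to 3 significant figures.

Directly: P = I²R.
I = 458 mA = 0.4580 A; R = 0.551 MΩ = 5.510×10^5 Ω.
P = 1.156×10^5 W
1.156×10^5 W × (1 hp / 745.7 W) = 155.0 hp

155 hp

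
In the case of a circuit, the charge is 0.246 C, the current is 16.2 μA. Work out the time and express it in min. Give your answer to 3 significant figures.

Rearranging: t = q/I.
q = 0.246 C; I = 16.2 μA = 1.620×10^-5 A.
t = 15185 s
15185 s × (1 min / 60.00 s) = 253.1 min

253 min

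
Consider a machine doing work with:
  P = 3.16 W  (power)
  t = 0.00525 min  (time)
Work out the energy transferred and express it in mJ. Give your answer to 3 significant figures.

Rearranging P = W/t for W: W = P·t.
P = 3.16 W; t = 0.00525 min = 0.3150 s.
W = 0.9954 J
0.9954 J × (1 mJ / 0.001000 J) = 995.4 mJ

995 mJ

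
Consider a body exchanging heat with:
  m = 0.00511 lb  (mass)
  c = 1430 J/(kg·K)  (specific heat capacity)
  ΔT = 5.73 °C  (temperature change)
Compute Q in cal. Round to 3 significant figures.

4.54 cal

Directly: Q = mcΔT.
m = 0.00511 lb = 0.002318 kg; c = 1430 J/(kg·K); ΔT = 5.73 °C = 5.730 K.
Q = 18.99 J
18.99 J × (1 cal / 4.184 J) = 4.539 cal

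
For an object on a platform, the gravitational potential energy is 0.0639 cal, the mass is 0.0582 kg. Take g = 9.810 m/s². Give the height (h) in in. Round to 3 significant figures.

18.4 in

Rearranging PE = m·g·h for h: h = PE/(m·g).
PE = 0.0639 cal = 0.2674 J; m = 0.0582 kg; g = 9.810 m/s².
h = 0.4683 m
0.4683 m × (1 in / 0.02540 m) = 18.44 in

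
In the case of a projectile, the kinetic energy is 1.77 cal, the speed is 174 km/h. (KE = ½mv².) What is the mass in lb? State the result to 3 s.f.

0.0140 lb

Solving KE = ½mv² for m: m = 2·KE/v².
KE = 1.77 cal = 7.406 J; v = 174 km/h = 48.33 m/s.
m = 0.006340 kg
0.006340 kg × (1 lb / 0.4536 kg) = 0.01398 lb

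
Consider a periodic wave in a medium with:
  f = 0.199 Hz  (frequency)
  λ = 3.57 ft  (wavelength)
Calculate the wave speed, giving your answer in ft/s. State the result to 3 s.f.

0.710 ft/s

Directly: v = fλ.
f = 0.199 Hz; λ = 3.57 ft = 1.088 m.
v = 0.2165 m/s
0.2165 m/s × (1 ft/s / 0.3048 m/s) = 0.7104 ft/s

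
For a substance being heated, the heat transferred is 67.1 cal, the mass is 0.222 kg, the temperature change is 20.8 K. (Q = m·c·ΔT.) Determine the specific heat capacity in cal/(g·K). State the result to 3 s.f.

Rearranging: c = Q/(m·ΔT).
Q = 67.1 cal = 280.7 J; m = 0.222 kg; ΔT = 20.8 K.
c = 60.80 J/(kg·K)
60.80 J/(kg·K) × (1 cal/(g·K) / 4184 J/(kg·K)) = 0.01453 cal/(g·K)

0.0145 cal/(g·K)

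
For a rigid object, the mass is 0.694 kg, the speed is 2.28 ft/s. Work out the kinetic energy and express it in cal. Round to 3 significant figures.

Directly: KE = ½mv².
m = 0.694 kg; v = 2.28 ft/s = 0.6949 m/s.
KE = 0.1676 J  (the unit combination reduces to kg·m²/s² = J)
0.1676 J × (1 cal / 4.184 J) = 0.04005 cal

0.0401 cal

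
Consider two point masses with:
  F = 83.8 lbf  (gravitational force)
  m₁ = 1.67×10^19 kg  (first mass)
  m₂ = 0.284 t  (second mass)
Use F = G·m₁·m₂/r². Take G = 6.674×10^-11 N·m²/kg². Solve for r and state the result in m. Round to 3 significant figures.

From Newton's law of gravitation: r = √(G·m₁m₂/F).
F = 83.8 lbf = 372.8 N; m₁ = 1.67×10^19 kg; m₂ = 0.284 t = 284.0 kg; G = 6.674×10^-11 N·m²/kg².
r = 29140 m

29100 m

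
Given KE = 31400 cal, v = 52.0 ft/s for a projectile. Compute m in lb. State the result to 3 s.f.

Rearranging KE = ½mv² for m: m = 2·KE/v².
KE = 31400 cal = 1.314×10^5 J; v = 52.0 ft/s = 15.85 m/s.
m = 1046 kg
1046 kg × (1 lb / 0.4536 kg) = 2306 lb

2310 lb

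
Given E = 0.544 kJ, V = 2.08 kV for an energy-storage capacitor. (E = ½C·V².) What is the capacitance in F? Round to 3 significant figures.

Rearranging: C = 2E/V².
E = 0.544 kJ = 544.0 J; V = 2.08 kV = 2080 V.
C = 2.515×10^-4 F

2.51×10^-4 F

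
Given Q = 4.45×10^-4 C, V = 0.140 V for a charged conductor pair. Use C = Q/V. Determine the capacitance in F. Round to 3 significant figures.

Directly: C = Q/V.
Q = 4.45×10^-4 C; V = 0.140 V.
C = 0.003179 F

0.00318 F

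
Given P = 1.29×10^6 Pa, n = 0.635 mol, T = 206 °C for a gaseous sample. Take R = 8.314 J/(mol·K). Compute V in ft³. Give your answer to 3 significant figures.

0.0693 ft³

Solving PV = nRT for V: V = nRT/P.
P = 1.29×10^6 Pa; n = 0.635 mol; T = 206 °C = 479.1 K; R = 8.314 J/(mol·K).
V = 0.001961 m³
0.001961 m³ × (1 ft³ / 0.02832 m³) = 0.06925 ft³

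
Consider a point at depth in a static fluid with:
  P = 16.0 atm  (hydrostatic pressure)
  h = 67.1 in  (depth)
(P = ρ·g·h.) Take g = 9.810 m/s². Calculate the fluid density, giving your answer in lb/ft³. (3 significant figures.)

Rearranging P = ρ·g·h for ρ: ρ = P/(g·h).
P = 16.0 atm = 1.621×10^6 Pa; h = 67.1 in = 1.704 m; g = 9.810 m/s².
ρ = 96964 kg/m³
96964 kg/m³ × (1 lb/ft³ / 16.02 kg/m³) = 6053 lb/ft³

6050 lb/ft³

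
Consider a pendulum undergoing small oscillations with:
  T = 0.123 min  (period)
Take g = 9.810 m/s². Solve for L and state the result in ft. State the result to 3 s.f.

44.4 ft

Solving T = 2π√(L/g) for L: L = g·(T/2π)².
T = 0.123 min = 7.380 s; g = 9.810 m/s².
L = 13.53 m
13.53 m × (1 ft / 0.3048 m) = 44.40 ft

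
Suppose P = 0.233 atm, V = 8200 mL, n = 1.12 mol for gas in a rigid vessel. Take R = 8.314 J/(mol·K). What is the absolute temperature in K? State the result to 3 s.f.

Rearranging: T = PV/(nR).
P = 0.233 atm = 23609 Pa; V = 8200 mL = 0.008200 m³; n = 1.12 mol; R = 8.314 J/(mol·K).
T = 20.79 K

20.8 K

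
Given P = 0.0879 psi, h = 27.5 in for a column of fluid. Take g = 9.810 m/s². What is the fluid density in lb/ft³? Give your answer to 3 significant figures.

5.52 lb/ft³

Rearranging P = ρ·g·h for ρ: ρ = P/(g·h).
P = 0.0879 psi = 606.0 Pa; h = 27.5 in = 0.6985 m; g = 9.810 m/s².
ρ = 88.44 kg/m³
88.44 kg/m³ × (1 lb/ft³ / 16.02 kg/m³) = 5.521 lb/ft³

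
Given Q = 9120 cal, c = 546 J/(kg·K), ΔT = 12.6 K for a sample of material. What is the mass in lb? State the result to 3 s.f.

Solving Q = m·c·ΔT for m: m = Q/(c·ΔT).
Q = 9120 cal = 38158 J; c = 546 J/(kg·K); ΔT = 12.6 K.
m = 5.547 kg
5.547 kg × (1 lb / 0.4536 kg) = 12.23 lb

12.2 lb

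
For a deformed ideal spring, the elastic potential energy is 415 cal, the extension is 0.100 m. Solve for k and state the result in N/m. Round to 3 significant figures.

Rearranging U = ½k·x² for k: k = 2U/x².
U = 415 cal = 1736 J; x = 0.100 m.
k = 3.473×10^5 N/m

3.47×10^5 N/m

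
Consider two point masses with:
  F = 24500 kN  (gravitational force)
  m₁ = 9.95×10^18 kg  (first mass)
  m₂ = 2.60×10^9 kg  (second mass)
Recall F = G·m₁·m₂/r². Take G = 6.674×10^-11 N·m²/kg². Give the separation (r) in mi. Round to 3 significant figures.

Rearranging: r = √(G·m₁m₂/F).
F = 24500 kN = 2.450×10^7 N; m₁ = 9.95×10^18 kg; m₂ = 2.60×10^9 kg; G = 6.674×10^-11 N·m²/kg².
r = 2.655×10^5 m
2.655×10^5 m × (1 mi / 1609 m) = 165.0 mi

165 mi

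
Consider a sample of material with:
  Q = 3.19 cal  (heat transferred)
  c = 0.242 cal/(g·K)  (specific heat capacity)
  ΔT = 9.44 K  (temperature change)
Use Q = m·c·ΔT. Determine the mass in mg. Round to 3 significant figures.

1400 mg

Solving Q = m·c·ΔT for m: m = Q/(c·ΔT).
Q = 3.19 cal = 13.35 J; c = 0.242 cal/(g·K) = 1013 J/(kg·K); ΔT = 9.44 K.
m = 0.001396 kg
0.001396 kg × (1 mg / 1.000×10^-6 kg) = 1396 mg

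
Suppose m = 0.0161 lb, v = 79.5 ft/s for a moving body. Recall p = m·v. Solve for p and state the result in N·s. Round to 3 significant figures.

0.177 N·s

Directly: p = mv.
m = 0.0161 lb = 0.007303 kg; v = 79.5 ft/s = 24.23 m/s.
p = 0.1770 kg·m/s  (the unit combination reduces to kg·m/s = kg·m/s)
Since 1 N·s = 1 kg·m/s, 0.1770 N·s.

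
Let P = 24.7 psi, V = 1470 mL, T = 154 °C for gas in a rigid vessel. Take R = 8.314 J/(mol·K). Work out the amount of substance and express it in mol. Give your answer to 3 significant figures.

Solving PV = nRT for n: n = PV/(RT).
P = 24.7 psi = 1.703×10^5 Pa; V = 1470 mL = 0.001470 m³; T = 154 °C = 427.1 K; R = 8.314 J/(mol·K).
n = 0.07049 mol

0.0705 mol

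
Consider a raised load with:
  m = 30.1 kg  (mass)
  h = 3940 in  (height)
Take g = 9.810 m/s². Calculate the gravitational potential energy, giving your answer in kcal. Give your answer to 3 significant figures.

Directly: PE = mgh.
m = 30.1 kg; h = 3940 in = 100.1 m; g = 9.810 m/s².
PE = 29551 J  (the unit combination reduces to kg·m²/s² = J)
29551 J × (1 kcal / 4184 J) = 7.063 kcal

7.06 kcal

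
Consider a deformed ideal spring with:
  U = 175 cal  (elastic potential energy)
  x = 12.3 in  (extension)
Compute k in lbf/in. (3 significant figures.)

85.7 lbf/in

Solving U = ½k·x² for k: k = 2U/x².
U = 175 cal = 732.2 J; x = 12.3 in = 0.3124 m.
k = 15003 N/m
15003 N/m × (1 lbf/in / 175.1 N/m) = 85.67 lbf/in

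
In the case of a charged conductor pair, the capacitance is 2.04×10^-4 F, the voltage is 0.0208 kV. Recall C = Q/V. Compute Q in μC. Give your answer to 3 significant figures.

Rearranging C = Q/V for Q: Q = CV.
C = 2.04×10^-4 F; V = 0.0208 kV = 20.80 V.
Q = 0.004243 C  (the unit combination reduces to A·s = C)
0.004243 C × (1 μC / 1.000×10^-6 C) = 4243 μC

4240 μC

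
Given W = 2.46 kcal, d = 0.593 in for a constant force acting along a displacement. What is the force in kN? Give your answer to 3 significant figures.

Solving W = F·d for F: F = W/d.
W = 2.46 kcal = 10293 J; d = 0.593 in = 0.01506 m.
F = 6.833×10^5 N
6.833×10^5 N × (1 kN / 1000 N) = 683.3 kN

683 kN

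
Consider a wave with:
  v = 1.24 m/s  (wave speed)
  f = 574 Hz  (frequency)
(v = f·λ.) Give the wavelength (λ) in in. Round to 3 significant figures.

Rearranging v = f·λ for λ: λ = v/f.
v = 1.24 m/s; f = 574 Hz.
λ = 0.002160 m
0.002160 m × (1 in / 0.02540 m) = 0.08505 in

0.0851 in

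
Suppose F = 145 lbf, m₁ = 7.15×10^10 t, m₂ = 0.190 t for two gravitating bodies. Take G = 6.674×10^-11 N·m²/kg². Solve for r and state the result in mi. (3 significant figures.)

0.0233 mi

From Newton's law of gravitation: r = √(G·m₁m₂/F).
F = 145 lbf = 645.0 N; m₁ = 7.15×10^10 t = 7.150×10^13 kg; m₂ = 0.190 t = 190.0 kg; G = 6.674×10^-11 N·m²/kg².
r = 37.49 m
37.49 m × (1 mi / 1609 m) = 0.02330 mi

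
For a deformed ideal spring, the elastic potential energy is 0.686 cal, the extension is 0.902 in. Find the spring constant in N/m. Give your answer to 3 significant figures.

10900 N/m

Rearranging U = ½k·x² for k: k = 2U/x².
U = 0.686 cal = 2.870 J; x = 0.902 in = 0.02291 m.
k = 10936 N/m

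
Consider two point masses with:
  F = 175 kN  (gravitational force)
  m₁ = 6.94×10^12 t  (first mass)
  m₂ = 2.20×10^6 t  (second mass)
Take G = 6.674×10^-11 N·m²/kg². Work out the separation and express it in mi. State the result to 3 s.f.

47.4 mi

Solving F = G·m₁·m₂/r² for r: r = √(G·m₁m₂/F).
F = 175 kN = 1.750×10^5 N; m₁ = 6.94×10^12 t = 6.940×10^15 kg; m₂ = 2.20×10^6 t = 2.200×10^9 kg; G = 6.674×10^-11 N·m²/kg².
r = 76307 m
76307 m × (1 mi / 1609 m) = 47.42 mi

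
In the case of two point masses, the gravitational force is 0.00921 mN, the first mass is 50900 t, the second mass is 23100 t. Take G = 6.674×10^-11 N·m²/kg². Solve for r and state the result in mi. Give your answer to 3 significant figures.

57.4 mi

Rearranging F = G·m₁·m₂/r² for r: r = √(G·m₁m₂/F).
F = 0.00921 mN = 9.210×10^-6 N; m₁ = 50900 t = 5.090×10^7 kg; m₂ = 23100 t = 2.310×10^7 kg; G = 6.674×10^-11 N·m²/kg².
r = 92306 m
92306 m × (1 mi / 1609 m) = 57.36 mi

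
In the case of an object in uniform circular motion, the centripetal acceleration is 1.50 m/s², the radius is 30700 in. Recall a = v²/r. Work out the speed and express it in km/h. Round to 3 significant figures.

123 km/h

Solving a = v²/r for v: v = √(a·r).
a = 1.50 m/s²; r = 30700 in = 779.8 m.
v = 34.20 m/s
34.20 m/s × (1 km/h / 0.2778 m/s) = 123.1 km/h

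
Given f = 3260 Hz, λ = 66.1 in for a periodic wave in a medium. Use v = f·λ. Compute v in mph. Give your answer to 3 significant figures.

v is given directly by: v = fλ.
f = 3260 Hz; λ = 66.1 in = 1.679 m.
v = 5473 m/s
5473 m/s × (1 mph / 0.4470 m/s) = 12244 mph

12200 mph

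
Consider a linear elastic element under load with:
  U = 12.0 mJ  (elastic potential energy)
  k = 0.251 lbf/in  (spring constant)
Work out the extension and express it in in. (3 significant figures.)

0.920 in

Rearranging U = ½k·x² for x: x = √(2U/k).
U = 12.0 mJ = 0.01200 J; k = 0.251 lbf/in = 43.96 N/m.
x = 0.02337 m
0.02337 m × (1 in / 0.02540 m) = 0.9199 in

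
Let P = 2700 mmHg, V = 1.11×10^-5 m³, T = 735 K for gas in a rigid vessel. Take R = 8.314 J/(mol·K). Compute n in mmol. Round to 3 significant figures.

0.654 mmol

Rearranging PV = nRT for n: n = PV/(RT).
P = 2700 mmHg = 3.600×10^5 Pa; V = 1.11×10^-5 m³; T = 735 K; R = 8.314 J/(mol·K).
n = 6.539×10^-4 mol
6.539×10^-4 mol × (1 mmol / 0.001000 mol) = 0.6539 mmol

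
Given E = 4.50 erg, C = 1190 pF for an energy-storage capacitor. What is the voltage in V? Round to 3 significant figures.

27.5 V

Solving E = ½C·V² for V: V = √(2E/C).
E = 4.50 erg = 4.500×10^-7 J; C = 1190 pF = 1.190×10^-9 F.
V = 27.50 V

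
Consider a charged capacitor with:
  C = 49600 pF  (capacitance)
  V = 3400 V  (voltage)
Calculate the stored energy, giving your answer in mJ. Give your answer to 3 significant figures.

287 mJ

E is given directly by: E = ½CV².
C = 49600 pF = 4.960×10^-8 F; V = 3400 V.
E = 0.2867 J
0.2867 J × (1 mJ / 0.001000 J) = 286.7 mJ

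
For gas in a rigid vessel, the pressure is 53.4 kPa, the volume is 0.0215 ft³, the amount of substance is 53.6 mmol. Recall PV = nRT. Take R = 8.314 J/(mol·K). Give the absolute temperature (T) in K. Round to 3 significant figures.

73.0 K

Rearranging PV = nRT for T: T = PV/(nR).
P = 53.4 kPa = 53400 Pa; V = 0.0215 ft³ = 6.088×10^-4 m³; n = 53.6 mmol = 0.05360 mol; R = 8.314 J/(mol·K).
T = 72.95 K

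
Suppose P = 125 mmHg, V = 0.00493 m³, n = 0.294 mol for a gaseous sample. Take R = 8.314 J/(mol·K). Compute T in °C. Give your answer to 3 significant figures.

From the ideal-gas law: T = PV/(nR).
P = 125 mmHg = 16665 Pa; V = 0.00493 m³; n = 0.294 mol; R = 8.314 J/(mol·K).
T = 33.61 K
33.61 K − 273.15 = -239.5 °C

-240 °C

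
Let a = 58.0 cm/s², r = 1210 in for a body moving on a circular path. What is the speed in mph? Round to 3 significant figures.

Rearranging a = v²/r for v: v = √(a·r).
a = 58.0 cm/s² = 0.5800 m/s²; r = 1210 in = 30.73 m.
v = 4.222 m/s
4.222 m/s × (1 mph / 0.4470 m/s) = 9.444 mph

9.44 mph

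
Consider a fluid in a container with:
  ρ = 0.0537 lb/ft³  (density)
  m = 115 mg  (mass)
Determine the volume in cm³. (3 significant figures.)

Solving ρ = m/V for V: V = m/ρ.
ρ = 0.0537 lb/ft³ = 0.8602 kg/m³; m = 115 mg = 1.150×10^-4 kg.
V = 1.337×10^-4 m³
1.337×10^-4 m³ × (1 cm³ / 1.000×10^-6 m³) = 133.7 cm³

134 cm³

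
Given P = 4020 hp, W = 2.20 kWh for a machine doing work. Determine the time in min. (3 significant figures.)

Solving P = W/t for t: t = W/P.
P = 4020 hp = 2.998×10^6 W; W = 2.20 kWh = 7.920×10^6 J.
t = 2.642 s
2.642 s × (1 min / 60.00 s) = 0.04403 min

0.0440 min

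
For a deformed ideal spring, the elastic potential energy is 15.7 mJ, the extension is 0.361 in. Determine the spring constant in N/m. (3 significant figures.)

373 N/m

Rearranging: k = 2U/x².
U = 15.7 mJ = 0.01570 J; x = 0.361 in = 0.009169 m.
k = 373.5 N/m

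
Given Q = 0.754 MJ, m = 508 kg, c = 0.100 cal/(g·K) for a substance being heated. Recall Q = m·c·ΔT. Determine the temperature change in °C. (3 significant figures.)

3.55 °C

Rearranging: ΔT = Q/(m·c).
Q = 0.754 MJ = 7.540×10^5 J; m = 508 kg; c = 0.100 cal/(g·K) = 418.4 J/(kg·K).
ΔT = 3.547 K
Since 1 °C = 1 K, 3.547 °C.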